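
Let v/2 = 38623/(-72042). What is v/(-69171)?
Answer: 38623/2491608591 ≈ 1.5501e-5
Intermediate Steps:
v = -38623/36021 (v = 2*(38623/(-72042)) = 2*(38623*(-1/72042)) = 2*(-38623/72042) = -38623/36021 ≈ -1.0722)
v/(-69171) = -38623/36021/(-69171) = -38623/36021*(-1/69171) = 38623/2491608591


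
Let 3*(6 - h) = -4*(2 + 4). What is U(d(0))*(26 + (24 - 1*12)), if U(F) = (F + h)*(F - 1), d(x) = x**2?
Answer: -532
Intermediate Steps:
h = 14 (h = 6 - (-4)*(2 + 4)/3 = 6 - (-4)*6/3 = 6 - 1/3*(-24) = 6 + 8 = 14)
U(F) = (-1 + F)*(14 + F) (U(F) = (F + 14)*(F - 1) = (14 + F)*(-1 + F) = (-1 + F)*(14 + F))
U(d(0))*(26 + (24 - 1*12)) = (-14 + (0**2)**2 + 13*0**2)*(26 + (24 - 1*12)) = (-14 + 0**2 + 13*0)*(26 + (24 - 12)) = (-14 + 0 + 0)*(26 + 12) = -14*38 = -532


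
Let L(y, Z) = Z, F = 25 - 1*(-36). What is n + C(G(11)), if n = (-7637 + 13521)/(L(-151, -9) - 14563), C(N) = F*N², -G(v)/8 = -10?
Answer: 1422225729/3643 ≈ 3.9040e+5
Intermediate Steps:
G(v) = 80 (G(v) = -8*(-10) = 80)
F = 61 (F = 25 + 36 = 61)
C(N) = 61*N²
n = -1471/3643 (n = (-7637 + 13521)/(-9 - 14563) = 5884/(-14572) = 5884*(-1/14572) = -1471/3643 ≈ -0.40379)
n + C(G(11)) = -1471/3643 + 61*80² = -1471/3643 + 61*6400 = -1471/3643 + 390400 = 1422225729/3643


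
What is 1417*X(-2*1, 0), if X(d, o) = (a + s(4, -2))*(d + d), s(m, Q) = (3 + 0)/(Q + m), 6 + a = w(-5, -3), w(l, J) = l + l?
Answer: 82186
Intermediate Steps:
w(l, J) = 2*l
a = -16 (a = -6 + 2*(-5) = -6 - 10 = -16)
s(m, Q) = 3/(Q + m)
X(d, o) = -29*d (X(d, o) = (-16 + 3/(-2 + 4))*(d + d) = (-16 + 3/2)*(2*d) = -29*d)
1417*X(-2*1, 0) = 1417*(-(-58)) = 1417*(-29*(-2)) = 1417*58 = 82186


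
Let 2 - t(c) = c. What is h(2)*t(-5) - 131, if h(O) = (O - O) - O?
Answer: -145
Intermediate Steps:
t(c) = 2 - c
h(O) = -O (h(O) = 0 - O = -O)
h(2)*t(-5) - 131 = (-1*2)*(2 - 1*(-5)) - 131 = -2*(2 + 5) - 131 = -2*7 - 131 = -14 - 131 = -145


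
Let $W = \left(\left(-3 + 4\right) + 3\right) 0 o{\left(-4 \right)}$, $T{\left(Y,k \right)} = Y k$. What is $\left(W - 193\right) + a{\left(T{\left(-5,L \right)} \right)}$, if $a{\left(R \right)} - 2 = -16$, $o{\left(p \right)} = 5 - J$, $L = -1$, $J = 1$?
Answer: $-207$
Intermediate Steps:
$o{\left(p \right)} = 4$ ($o{\left(p \right)} = 5 - 1 = 4$)
$a{\left(R \right)} = -14$ ($a{\left(R \right)} = 2 - 16 = -14$)
$W = 0$ ($W = \left(\left(-3 + 4\right) + 3\right) 0 \cdot 4 = \left(1 + 3\right) 0 \cdot 4 = 4 \cdot 0 \cdot 4 = 0 \cdot 4 = 0$)
$\left(W - 193\right) + a{\left(T{\left(-5,L \right)} \right)} = \left(0 - 193\right) - 14 = -193 - 14 = -207$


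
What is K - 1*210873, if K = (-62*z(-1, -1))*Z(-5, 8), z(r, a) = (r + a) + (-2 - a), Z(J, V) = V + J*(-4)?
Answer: -205665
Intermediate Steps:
Z(J, V) = V - 4*J
z(r, a) = -2 + r (z(r, a) = (a + r) + (-2 - a) = -2 + r)
K = 5208 (K = (-62*(-2 - 1))*(8 - 4*(-5)) = (-62*(-3))*(8 + 20) = 186*28 = 5208)
K - 1*210873 = 5208 - 1*210873 = 5208 - 210873 = -205665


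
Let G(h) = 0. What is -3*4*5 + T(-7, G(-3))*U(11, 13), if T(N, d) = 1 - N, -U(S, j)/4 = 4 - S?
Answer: 164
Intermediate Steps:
U(S, j) = -16 + 4*S (U(S, j) = -4*(4 - S) = -16 + 4*S)
-3*4*5 + T(-7, G(-3))*U(11, 13) = -3*4*5 + (1 - 1*(-7))*(-16 + 4*11) = -12*5 + (1 + 7)*(-16 + 44) = -60 + 8*28 = -60 + 224 = 164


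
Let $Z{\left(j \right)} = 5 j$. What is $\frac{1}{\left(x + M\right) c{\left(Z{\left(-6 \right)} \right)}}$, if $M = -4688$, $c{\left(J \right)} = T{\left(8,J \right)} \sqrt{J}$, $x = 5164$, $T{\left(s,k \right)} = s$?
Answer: $- \frac{i \sqrt{30}}{114240} \approx - 4.7945 \cdot 10^{-5} i$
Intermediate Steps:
$c{\left(J \right)} = 8 \sqrt{J}$
$\frac{1}{\left(x + M\right) c{\left(Z{\left(-6 \right)} \right)}} = \frac{1}{\left(5164 - 4688\right) 8 \sqrt{5 \left(-6\right)}} = \frac{1}{476 \cdot 8 \sqrt{-30}} = \frac{1}{476 \cdot 8 i \sqrt{30}} = \frac{\left(- \frac{1}{240}\right) i \sqrt{30}}{476} = - \frac{i \sqrt{30}}{114240}$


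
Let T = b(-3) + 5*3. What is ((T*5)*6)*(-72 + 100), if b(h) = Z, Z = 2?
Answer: 14280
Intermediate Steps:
b(h) = 2
T = 17 (T = 2 + 5*3 = 2 + 15 = 17)
((T*5)*6)*(-72 + 100) = ((17*5)*6)*(-72 + 100) = (85*6)*28 = 510*28 = 14280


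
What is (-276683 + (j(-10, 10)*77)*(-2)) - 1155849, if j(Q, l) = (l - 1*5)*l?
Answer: -1440232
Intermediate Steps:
j(Q, l) = l*(-5 + l) (j(Q, l) = (l - 5)*l = (-5 + l)*l = l*(-5 + l))
(-276683 + (j(-10, 10)*77)*(-2)) - 1155849 = (-276683 + ((10*(-5 + 10))*77)*(-2)) - 1155849 = (-276683 + ((10*5)*77)*(-2)) - 1155849 = (-276683 + (50*77)*(-2)) - 1155849 = (-276683 + 3850*(-2)) - 1155849 = (-276683 - 7700) - 1155849 = -284383 - 1155849 = -1440232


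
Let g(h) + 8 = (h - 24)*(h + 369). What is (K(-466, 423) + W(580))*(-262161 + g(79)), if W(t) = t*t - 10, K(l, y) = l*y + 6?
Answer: -33082564062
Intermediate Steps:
g(h) = -8 + (-24 + h)*(369 + h) (g(h) = -8 + (h - 24)*(h + 369) = -8 + (-24 + h)*(369 + h))
K(l, y) = 6 + l*y
W(t) = -10 + t**2 (W(t) = t**2 - 10 = -10 + t**2)
(K(-466, 423) + W(580))*(-262161 + g(79)) = ((6 - 466*423) + (-10 + 580**2))*(-262161 + (-8864 + 79**2 + 345*79)) = ((6 - 197118) + (-10 + 336400))*(-262161 + (-8864 + 6241 + 27255)) = (-197112 + 336390)*(-262161 + 24632) = 139278*(-237529) = -33082564062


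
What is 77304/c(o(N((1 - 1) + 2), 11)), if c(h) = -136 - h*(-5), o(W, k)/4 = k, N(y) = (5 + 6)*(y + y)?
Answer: 6442/7 ≈ 920.29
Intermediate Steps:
N(y) = 22*y (N(y) = 11*(2*y) = 22*y)
o(W, k) = 4*k
c(h) = -136 + 5*h (c(h) = -136 - (-5)*h = -136 + 5*h)
77304/c(o(N((1 - 1) + 2), 11)) = 77304/(-136 + 5*(4*11)) = 77304/(-136 + 5*44) = 77304/(-136 + 220) = 77304/84 = 77304*(1/84) = 6442/7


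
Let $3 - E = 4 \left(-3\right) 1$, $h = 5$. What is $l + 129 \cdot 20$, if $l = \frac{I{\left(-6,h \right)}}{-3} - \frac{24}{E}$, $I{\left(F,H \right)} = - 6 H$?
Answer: $\frac{12942}{5} \approx 2588.4$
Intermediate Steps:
$E = 15$ ($E = 3 - 4 \left(-3\right) 1 = 3 - \left(-12\right) 1 = 3 - -12 = 3 + 12 = 15$)
$l = \frac{42}{5}$ ($l = \frac{\left(-6\right) 5}{-3} - \frac{24}{15} = \left(-30\right) \left(- \frac{1}{3}\right) - \frac{8}{5} = 10 - \frac{8}{5} = \frac{42}{5} \approx 8.4$)
$l + 129 \cdot 20 = \frac{42}{5} + 129 \cdot 20 = \frac{42}{5} + 2580 = \frac{12942}{5}$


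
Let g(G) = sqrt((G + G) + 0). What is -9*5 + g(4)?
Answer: -45 + 2*sqrt(2) ≈ -42.172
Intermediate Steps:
g(G) = sqrt(2)*sqrt(G) (g(G) = sqrt(2*G + 0) = sqrt(2*G) = sqrt(2)*sqrt(G))
-9*5 + g(4) = -9*5 + sqrt(2)*sqrt(4) = -45 + sqrt(2)*2 = -45 + 2*sqrt(2)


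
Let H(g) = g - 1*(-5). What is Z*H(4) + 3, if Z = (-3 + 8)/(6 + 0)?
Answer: 21/2 ≈ 10.500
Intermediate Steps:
Z = 5/6 ≈ 0.83333
H(g) = 5 + g (H(g) = g + 5 = 5 + g)
Z*H(4) + 3 = 5*(5 + 4)/6 + 3 = (5/6)*9 + 3 = 15/2 + 3 = 21/2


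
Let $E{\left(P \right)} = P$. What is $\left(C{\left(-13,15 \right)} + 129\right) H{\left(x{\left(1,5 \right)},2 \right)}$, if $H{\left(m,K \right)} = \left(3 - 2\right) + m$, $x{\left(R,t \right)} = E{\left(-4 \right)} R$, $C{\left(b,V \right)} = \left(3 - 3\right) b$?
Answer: $-387$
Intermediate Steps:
$C{\left(b,V \right)} = 0$ ($C{\left(b,V \right)} = 0 b = 0$)
$x{\left(R,t \right)} = - 4 R$
$H{\left(m,K \right)} = 1 + m$
$\left(C{\left(-13,15 \right)} + 129\right) H{\left(x{\left(1,5 \right)},2 \right)} = \left(0 + 129\right) \left(1 - 4\right) = 129 \left(1 - 4\right) = 129 \left(-3\right) = -387$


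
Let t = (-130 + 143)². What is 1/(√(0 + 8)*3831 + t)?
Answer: -169/117383927 + 7662*√2/117383927 ≈ 9.0870e-5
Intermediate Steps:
t = 169 (t = 13² = 169)
1/(√(0 + 8)*3831 + t) = 1/(√(0 + 8)*3831 + 169) = 1/(√8*3831 + 169) = 1/((2*√2)*3831 + 169) = 1/(7662*√2 + 169) = 1/(169 + 7662*√2)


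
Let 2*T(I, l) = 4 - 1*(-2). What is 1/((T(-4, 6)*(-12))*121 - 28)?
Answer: -1/4384 ≈ -0.00022810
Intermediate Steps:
T(I, l) = 3 (T(I, l) = (4 - 1*(-2))/2 = (4 + 2)/2 = (½)*6 = 3)
1/((T(-4, 6)*(-12))*121 - 28) = 1/((3*(-12))*121 - 28) = 1/(-36*121 - 28) = 1/(-4356 - 28) = 1/(-4384) = -1/4384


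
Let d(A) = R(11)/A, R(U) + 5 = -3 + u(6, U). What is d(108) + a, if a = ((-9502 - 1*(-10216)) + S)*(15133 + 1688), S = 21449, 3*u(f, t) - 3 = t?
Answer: 60394219321/162 ≈ 3.7280e+8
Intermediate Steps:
u(f, t) = 1 + t/3
R(U) = -7 + U/3 (R(U) = -5 + (-3 + (1 + U/3)) = -5 + (-2 + U/3) = -7 + U/3)
a = 372803823 (a = ((-9502 - 1*(-10216)) + 21449)*(15133 + 1688) = ((-9502 + 10216) + 21449)*16821 = (714 + 21449)*16821 = 22163*16821 = 372803823)
d(A) = -10/(3*A) (d(A) = (-7 + (⅓)*11)/A = (-7 + 11/3)/A = -10/(3*A))
d(108) + a = -10/3/108 + 372803823 = -10/3*1/108 + 372803823 = -5/162 + 372803823 = 60394219321/162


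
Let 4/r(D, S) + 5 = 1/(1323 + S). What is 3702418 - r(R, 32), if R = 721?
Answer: 12540092476/3387 ≈ 3.7024e+6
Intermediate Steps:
r(D, S) = 4/(-5 + 1/(1323 + S))
3702418 - r(R, 32) = 3702418 - 4*(-1323 - 1*32)/(6614 + 5*32) = 3702418 - 4*(-1323 - 32)/(6614 + 160) = 3702418 - 4*(-1355)/6774 = 3702418 - 1*(-2710/3387) = 3702418 + 2710/3387 = 12540092476/3387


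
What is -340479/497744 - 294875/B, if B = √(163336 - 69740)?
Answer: -340479/497744 - 294875*√23399/46798 ≈ -964.53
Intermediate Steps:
B = 2*√23399 (B = √93596 = 2*√23399 ≈ 305.93)
-340479/497744 - 294875/B = -340479/497744 - 294875*√23399/46798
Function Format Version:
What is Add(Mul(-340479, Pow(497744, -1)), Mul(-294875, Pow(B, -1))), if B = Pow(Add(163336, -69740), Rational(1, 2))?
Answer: Add(Rational(-340479, 497744), Mul(Rational(-294875, 46798), Pow(23399, Rational(1, 2)))) ≈ -964.53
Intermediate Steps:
B = Mul(2, Pow(23399, Rational(1, 2))) (B = Pow(93596, Rational(1, 2)) = Mul(2, Pow(23399, Rational(1, 2))) ≈ 305.93)
Add(Mul(-340479, Pow(497744, -1)), Mul(-294875, Pow(B, -1))) = Add(Mul(-340479, Pow(497744, -1)), Mul(-294875, Pow(Mul(2, Pow(23399, Rational(1, 2))), -1))) = Add(Mul(-340479, Rational(1, 497744)), Mul(-294875, Mul(Rational(1, 46798), Pow(23399, Rational(1, 2))))) = Add(Rational(-340479, 497744), Mul(Rational(-294875, 46798), Pow(23399, Rational(1, 2))))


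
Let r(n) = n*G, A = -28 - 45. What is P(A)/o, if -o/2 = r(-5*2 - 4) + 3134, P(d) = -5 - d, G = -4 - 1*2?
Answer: -17/1609 ≈ -0.010566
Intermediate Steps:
A = -73
G = -6 (G = -4 - 2 = -6)
r(n) = -6*n (r(n) = n*(-6) = -6*n)
o = -6436 (o = -2*(-6*(-5*2 - 4) + 3134) = -2*(-6*(-10 - 4) + 3134) = -2*(-6*(-14) + 3134) = -2*(84 + 3134) = -2*3218 = -6436)
P(A)/o = (-5 - 1*(-73))/(-6436) = (-5 + 73)*(-1/6436) = 68*(-1/6436) = -17/1609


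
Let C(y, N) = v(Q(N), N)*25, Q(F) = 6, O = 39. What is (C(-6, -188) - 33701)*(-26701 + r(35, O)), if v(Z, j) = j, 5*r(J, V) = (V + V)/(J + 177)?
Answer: 543431405891/530 ≈ 1.0253e+9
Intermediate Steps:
r(J, V) = 2*V/(5*(177 + J)) (r(J, V) = ((V + V)/(J + 177))/5 = ((2*V)/(177 + J))/5 = (2*V/(177 + J))/5 = 2*V/(5*(177 + J)))
C(y, N) = 25*N (C(y, N) = N*25 = 25*N)
(C(-6, -188) - 33701)*(-26701 + r(35, O)) = (25*(-188) - 33701)*(-26701 + (⅖)*39/(177 + 35)) = (-4700 - 33701)*(-26701 + (⅖)*39/212) = -38401*(-26701 + (⅖)*39*(1/212)) = -38401*(-26701 + 39/530) = -38401*(-14151491/530) = 543431405891/530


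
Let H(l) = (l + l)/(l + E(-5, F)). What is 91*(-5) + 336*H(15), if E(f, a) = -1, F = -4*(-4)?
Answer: 265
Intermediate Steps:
F = 16
H(l) = 2*l/(-1 + l) (H(l) = (l + l)/(l - 1) = (2*l)/(-1 + l) = 2*l/(-1 + l))
91*(-5) + 336*H(15) = 91*(-5) + 336*(2*15/(-1 + 15)) = -455 + 336*(2*15/14) = -455 + 336*(2*15*(1/14)) = -455 + 336*(15/7) = -455 + 720 = 265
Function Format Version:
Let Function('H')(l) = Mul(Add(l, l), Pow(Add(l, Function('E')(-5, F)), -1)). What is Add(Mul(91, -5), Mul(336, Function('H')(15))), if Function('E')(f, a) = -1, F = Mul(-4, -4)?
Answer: 265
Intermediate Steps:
F = 16
Function('H')(l) = Mul(2, l, Pow(Add(-1, l), -1)) (Function('H')(l) = Mul(Add(l, l), Pow(Add(l, -1), -1)) = Mul(Mul(2, l), Pow(Add(-1, l), -1)) = Mul(2, l, Pow(Add(-1, l), -1)))
Add(Mul(91, -5), Mul(336, Function('H')(15))) = Add(Mul(91, -5), Mul(336, Mul(2, 15, Pow(Add(-1, 15), -1)))) = Add(-455, Mul(336, Mul(2, 15, Pow(14, -1)))) = Add(-455, Mul(336, Mul(2, 15, Rational(1, 14)))) = Add(-455, Mul(336, Rational(15, 7))) = Add(-455, 720) = 265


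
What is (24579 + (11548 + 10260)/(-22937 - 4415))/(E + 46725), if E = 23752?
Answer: 84032875/240960863 ≈ 0.34874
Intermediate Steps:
(24579 + (11548 + 10260)/(-22937 - 4415))/(E + 46725) = (24579 + (11548 + 10260)/(-22937 - 4415))/(23752 + 46725) = (24579 + 21808/(-27352))/70477 = (24579 + 21808*(-1/27352))*(1/70477) = (24579 - 2726/3419)*(1/70477) = (84032875/3419)*(1/70477) = 84032875/240960863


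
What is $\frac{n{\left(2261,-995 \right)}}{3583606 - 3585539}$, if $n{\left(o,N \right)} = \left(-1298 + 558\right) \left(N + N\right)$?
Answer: $- \frac{1472600}{1933} \approx -761.82$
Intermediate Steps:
$n{\left(o,N \right)} = - 1480 N$ ($n{\left(o,N \right)} = - 740 \cdot 2 N = - 1480 N$)
$\frac{n{\left(2261,-995 \right)}}{3583606 - 3585539} = \frac{\left(-1480\right) \left(-995\right)}{3583606 - 3585539} = \frac{1472600}{3583606 - 3585539} = \frac{1472600}{-1933} = 1472600 \left(- \frac{1}{1933}\right) = - \frac{1472600}{1933}$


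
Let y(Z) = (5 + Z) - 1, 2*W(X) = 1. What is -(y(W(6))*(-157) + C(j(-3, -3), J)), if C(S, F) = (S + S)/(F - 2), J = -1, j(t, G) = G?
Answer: 1409/2 ≈ 704.50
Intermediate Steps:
W(X) = 1/2 (W(X) = (1/2)*1 = 1/2)
y(Z) = 4 + Z
C(S, F) = 2*S/(-2 + F) (C(S, F) = (2*S)/(-2 + F) = 2*S/(-2 + F))
-(y(W(6))*(-157) + C(j(-3, -3), J)) = -((4 + 1/2)*(-157) + 2*(-3)/(-2 - 1)) = -((9/2)*(-157) + 2*(-3)/(-3)) = -(-1413/2 + 2*(-3)*(-1/3)) = -(-1413/2 + 2) = -1*(-1409/2) = 1409/2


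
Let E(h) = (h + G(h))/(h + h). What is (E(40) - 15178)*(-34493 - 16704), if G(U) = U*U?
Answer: 1552037055/2 ≈ 7.7602e+8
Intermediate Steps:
G(U) = U**2
E(h) = (h + h**2)/(2*h) (E(h) = (h + h**2)/(h + h) = (h + h**2)/((2*h)) = (h + h**2)*(1/(2*h)) = (h + h**2)/(2*h))
(E(40) - 15178)*(-34493 - 16704) = ((1/2 + (1/2)*40) - 15178)*(-34493 - 16704) = ((1/2 + 20) - 15178)*(-51197) = (41/2 - 15178)*(-51197) = -30315/2*(-51197) = 1552037055/2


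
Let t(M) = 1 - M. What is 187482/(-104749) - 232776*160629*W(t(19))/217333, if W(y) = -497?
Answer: 1946562811043968806/22765414417 ≈ 8.5505e+7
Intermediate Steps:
187482/(-104749) - 232776*160629*W(t(19))/217333 = 187482/(-104749) - 232776/(-217333/(-160629)/(-497)) = 187482*(-1/104749) - 232776/(-217333*(-1/160629)*(-1/497)) = -187482/104749 - 232776/((217333/160629)*(-1/497)) = -187482/104749 - 232776/(-217333/79832613) = -187482/104749 - 232776*(-79832613/217333) = -187482/104749 + 18583116323688/217333 = 1946562811043968806/22765414417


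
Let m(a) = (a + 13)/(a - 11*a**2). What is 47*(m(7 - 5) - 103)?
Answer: -68009/14 ≈ -4857.8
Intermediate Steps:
m(a) = (13 + a)/(a - 11*a**2)
47*(m(7 - 5) - 103) = 47*((-13 - (7 - 5))/((7 - 5)*(-1 + 11*(7 - 5))) - 103) = 47*((-13 - 1*2)/(2*(-1 + 11*2)) - 103) = 47*((-13 - 2)/(2*(-1 + 22)) - 103) = 47*((1/2)*(-15)/21 - 103) = 47*((1/2)*(1/21)*(-15) - 103) = 47*(-5/14 - 103) = 47*(-1447/14) = -68009/14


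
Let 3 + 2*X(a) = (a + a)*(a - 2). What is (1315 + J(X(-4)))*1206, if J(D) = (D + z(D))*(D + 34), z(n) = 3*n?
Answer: 7718400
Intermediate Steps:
X(a) = -3/2 + a*(-2 + a) (X(a) = -3/2 + ((a + a)*(a - 2))/2 = -3/2 + ((2*a)*(-2 + a))/2 = -3/2 + (2*a*(-2 + a))/2 = -3/2 + a*(-2 + a))
J(D) = 4*D*(34 + D) (J(D) = (D + 3*D)*(D + 34) = (4*D)*(34 + D) = 4*D*(34 + D))
(1315 + J(X(-4)))*1206 = (1315 + 4*(-3/2 + (-4)**2 - 2*(-4))*(34 + (-3/2 + (-4)**2 - 2*(-4))))*1206 = (1315 + 4*(-3/2 + 16 + 8)*(34 + (-3/2 + 16 + 8)))*1206 = (1315 + 4*(45/2)*(34 + 45/2))*1206 = (1315 + 4*(45/2)*(113/2))*1206 = (1315 + 5085)*1206 = 6400*1206 = 7718400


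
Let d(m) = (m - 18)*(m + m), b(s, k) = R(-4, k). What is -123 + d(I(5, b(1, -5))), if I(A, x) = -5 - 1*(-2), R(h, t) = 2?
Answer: 3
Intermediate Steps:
b(s, k) = 2
I(A, x) = -3 (I(A, x) = -5 + 2 = -3)
d(m) = 2*m*(-18 + m) (d(m) = (-18 + m)*(2*m) = 2*m*(-18 + m))
-123 + d(I(5, b(1, -5))) = -123 + 2*(-3)*(-18 - 3) = -123 + 2*(-3)*(-21) = -123 + 126 = 3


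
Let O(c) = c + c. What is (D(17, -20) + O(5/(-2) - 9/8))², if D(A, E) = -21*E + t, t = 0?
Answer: 2725801/16 ≈ 1.7036e+5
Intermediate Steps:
D(A, E) = -21*E (D(A, E) = -21*E + 0 = -21*E)
O(c) = 2*c
(D(17, -20) + O(5/(-2) - 9/8))² = (-21*(-20) + 2*(5/(-2) - 9/8))² = (420 + 2*(5*(-½) - 9*⅛))² = (420 + 2*(-5/2 - 9/8))² = (420 + 2*(-29/8))² = (420 - 29/4)² = (1651/4)² = 2725801/16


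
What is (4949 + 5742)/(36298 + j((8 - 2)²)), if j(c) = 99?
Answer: 10691/36397 ≈ 0.29373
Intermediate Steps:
(4949 + 5742)/(36298 + j((8 - 2)²)) = (4949 + 5742)/(36298 + 99) = 10691/36397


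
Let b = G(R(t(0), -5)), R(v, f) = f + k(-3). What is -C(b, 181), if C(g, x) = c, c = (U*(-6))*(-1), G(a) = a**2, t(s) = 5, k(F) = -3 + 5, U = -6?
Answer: 36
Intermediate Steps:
k(F) = 2
R(v, f) = 2 + f (R(v, f) = f + 2 = 2 + f)
b = 9 (b = (2 - 5)**2 = (-3)**2 = 9)
c = -36 (c = -6*(-6)*(-1) = 36*(-1) = -36)
C(g, x) = -36
-C(b, 181) = -1*(-36) = 36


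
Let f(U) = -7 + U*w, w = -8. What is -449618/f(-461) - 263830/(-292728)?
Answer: -21774103279/179588628 ≈ -121.24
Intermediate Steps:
f(U) = -7 - 8*U (f(U) = -7 + U*(-8) = -7 - 8*U)
-449618/f(-461) - 263830/(-292728) = -449618/(-7 - 8*(-461)) - 263830/(-292728) = -449618/(-7 + 3688) - 263830*(-1/292728) = -449618/3681 + 131915/146364 = -21774103279/179588628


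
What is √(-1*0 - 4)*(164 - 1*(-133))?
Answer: 594*I ≈ 594.0*I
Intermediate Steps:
√(-1*0 - 4)*(164 - 1*(-133)) = √(0 - 4)*(164 + 133) = √(-4)*297 = (2*I)*297 = 594*I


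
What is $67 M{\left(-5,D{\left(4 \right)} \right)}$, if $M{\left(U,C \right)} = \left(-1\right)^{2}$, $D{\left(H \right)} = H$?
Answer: $67$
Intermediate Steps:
$M{\left(U,C \right)} = 1$
$67 M{\left(-5,D{\left(4 \right)} \right)} = 67 \cdot 1 = 67$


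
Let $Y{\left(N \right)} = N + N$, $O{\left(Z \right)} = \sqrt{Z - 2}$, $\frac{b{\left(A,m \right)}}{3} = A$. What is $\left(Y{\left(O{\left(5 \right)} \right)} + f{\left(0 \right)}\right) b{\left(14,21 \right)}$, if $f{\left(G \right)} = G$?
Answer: $84 \sqrt{3} \approx 145.49$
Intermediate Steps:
$b{\left(A,m \right)} = 3 A$
$O{\left(Z \right)} = \sqrt{-2 + Z}$
$Y{\left(N \right)} = 2 N$
$\left(Y{\left(O{\left(5 \right)} \right)} + f{\left(0 \right)}\right) b{\left(14,21 \right)} = \left(2 \sqrt{-2 + 5} + 0\right) 3 \cdot 14 = \left(2 \sqrt{3} + 0\right) 42 = 2 \sqrt{3} \cdot 42 = 84 \sqrt{3}$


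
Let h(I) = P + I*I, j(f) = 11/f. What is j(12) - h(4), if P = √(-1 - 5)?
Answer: -181/12 - I*√6 ≈ -15.083 - 2.4495*I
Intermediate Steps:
P = I*√6 (P = √(-6) = I*√6 ≈ 2.4495*I)
h(I) = I² + I*√6 (h(I) = I*√6 + I*I = I*√6 + I² = I² + I*√6)
j(12) - h(4) = 11/12 - (4² + I*√6) = 11*(1/12) - (16 + I*√6) = 11/12 + (-16 - I*√6) = -181/12 - I*√6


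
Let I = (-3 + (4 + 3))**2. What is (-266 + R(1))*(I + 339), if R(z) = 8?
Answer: -91590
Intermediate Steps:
I = 16 (I = (-3 + 7)**2 = 4**2 = 16)
(-266 + R(1))*(I + 339) = (-266 + 8)*(16 + 339) = -258*355 = -91590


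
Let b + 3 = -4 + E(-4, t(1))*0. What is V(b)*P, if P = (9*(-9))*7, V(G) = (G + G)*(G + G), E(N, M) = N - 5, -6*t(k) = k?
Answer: -111132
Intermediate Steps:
t(k) = -k/6
E(N, M) = -5 + N
b = -7 (b = -3 + (-4 + (-5 - 4)*0) = -3 + (-4 - 9*0) = -3 + (-4 + 0) = -3 - 4 = -7)
V(G) = 4*G**2 (V(G) = (2*G)*(2*G) = 4*G**2)
P = -567 (P = -81*7 = -567)
V(b)*P = (4*(-7)**2)*(-567) = (4*49)*(-567) = 196*(-567) = -111132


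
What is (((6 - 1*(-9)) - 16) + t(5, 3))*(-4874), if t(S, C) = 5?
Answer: -19496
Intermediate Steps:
(((6 - 1*(-9)) - 16) + t(5, 3))*(-4874) = (((6 - 1*(-9)) - 16) + 5)*(-4874) = (((6 + 9) - 16) + 5)*(-4874) = ((15 - 16) + 5)*(-4874) = (-1 + 5)*(-4874) = 4*(-4874) = -19496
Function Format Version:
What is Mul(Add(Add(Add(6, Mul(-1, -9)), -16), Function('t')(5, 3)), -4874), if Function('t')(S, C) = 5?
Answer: -19496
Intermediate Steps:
Mul(Add(Add(Add(6, Mul(-1, -9)), -16), Function('t')(5, 3)), -4874) = Mul(Add(Add(Add(6, Mul(-1, -9)), -16), 5), -4874) = Mul(Add(Add(Add(6, 9), -16), 5), -4874) = Mul(Add(Add(15, -16), 5), -4874) = Mul(Add(-1, 5), -4874) = Mul(4, -4874) = -19496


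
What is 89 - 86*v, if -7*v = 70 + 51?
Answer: 11029/7 ≈ 1575.6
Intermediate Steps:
v = -121/7 (v = -(70 + 51)/7 = -⅐*121 = -121/7 ≈ -17.286)
89 - 86*v = 89 - 86*(-121/7) = 89 + 10406/7 = 11029/7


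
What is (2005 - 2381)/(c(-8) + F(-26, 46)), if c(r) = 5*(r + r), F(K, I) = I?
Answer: 188/17 ≈ 11.059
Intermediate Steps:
c(r) = 10*r (c(r) = 5*(2*r) = 10*r)
(2005 - 2381)/(c(-8) + F(-26, 46)) = (2005 - 2381)/(10*(-8) + 46) = -376/(-80 + 46) = -376/(-34) = -376*(-1/34) = 188/17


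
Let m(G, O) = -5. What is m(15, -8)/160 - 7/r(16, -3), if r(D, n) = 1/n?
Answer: 671/32 ≈ 20.969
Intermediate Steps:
m(15, -8)/160 - 7/r(16, -3) = -5/160 - 7/(1/(-3)) = -5*1/160 - 7/(-⅓) = -1/32 - 7*(-3) = -1/32 + 21 = 671/32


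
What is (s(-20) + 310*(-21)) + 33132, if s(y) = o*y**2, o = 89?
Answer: 62222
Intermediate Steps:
s(y) = 89*y**2
(s(-20) + 310*(-21)) + 33132 = (89*(-20)**2 + 310*(-21)) + 33132 = (89*400 - 6510) + 33132 = (35600 - 6510) + 33132 = 29090 + 33132 = 62222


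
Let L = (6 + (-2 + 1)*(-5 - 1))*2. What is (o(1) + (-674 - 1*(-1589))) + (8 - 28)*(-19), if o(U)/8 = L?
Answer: 1487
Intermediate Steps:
L = 24 (L = (6 - 1*(-6))*2 = (6 + 6)*2 = 12*2 = 24)
o(U) = 192 (o(U) = 8*24 = 192)
(o(1) + (-674 - 1*(-1589))) + (8 - 28)*(-19) = (192 + (-674 - 1*(-1589))) + (8 - 28)*(-19) = (192 + (-674 + 1589)) - 20*(-19) = (192 + 915) + 380 = 1107 + 380 = 1487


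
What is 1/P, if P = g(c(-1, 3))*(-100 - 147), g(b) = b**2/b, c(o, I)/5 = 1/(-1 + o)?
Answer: 2/1235 ≈ 0.0016194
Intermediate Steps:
c(o, I) = 5/(-1 + o)
g(b) = b
P = 1235/2 (P = (5/(-1 - 1))*(-100 - 147) = (5/(-2))*(-247) = (5*(-1/2))*(-247) = -5/2*(-247) = 1235/2 ≈ 617.50)
1/P = 1/(1235/2) = 2/1235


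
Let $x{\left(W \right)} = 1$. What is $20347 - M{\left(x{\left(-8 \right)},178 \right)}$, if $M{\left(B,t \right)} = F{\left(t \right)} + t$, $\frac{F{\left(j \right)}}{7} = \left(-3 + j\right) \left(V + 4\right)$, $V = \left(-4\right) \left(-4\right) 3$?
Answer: $-43531$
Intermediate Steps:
$V = 48$ ($V = 16 \cdot 3 = 48$)
$F{\left(j \right)} = -1092 + 364 j$ ($F{\left(j \right)} = 7 \left(-3 + j\right) \left(48 + 4\right) = 7 \left(-3 + j\right) 52 = 7 \left(-156 + 52 j\right) = -1092 + 364 j$)
$M{\left(B,t \right)} = -1092 + 365 t$ ($M{\left(B,t \right)} = \left(-1092 + 364 t\right) + t = -1092 + 365 t$)
$20347 - M{\left(x{\left(-8 \right)},178 \right)} = 20347 - \left(-1092 + 365 \cdot 178\right) = 20347 - \left(-1092 + 64970\right) = 20347 - 63878 = -43531$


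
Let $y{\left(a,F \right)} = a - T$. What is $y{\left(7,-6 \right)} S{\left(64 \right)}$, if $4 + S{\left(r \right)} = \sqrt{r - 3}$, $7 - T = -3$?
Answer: $12 - 3 \sqrt{61} \approx -11.431$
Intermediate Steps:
$T = 10$ ($T = 7 - -3 = 7 + 3 = 10$)
$y{\left(a,F \right)} = -10 + a$ ($y{\left(a,F \right)} = a - 10 = -10 + a$)
$S{\left(r \right)} = -4 + \sqrt{-3 + r}$ ($S{\left(r \right)} = -4 + \sqrt{r - 3} = -4 + \sqrt{-3 + r}$)
$y{\left(7,-6 \right)} S{\left(64 \right)} = \left(-10 + 7\right) \left(-4 + \sqrt{-3 + 64}\right) = - 3 \left(-4 + \sqrt{61}\right) = 12 - 3 \sqrt{61}$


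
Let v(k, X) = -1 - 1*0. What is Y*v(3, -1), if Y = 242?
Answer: -242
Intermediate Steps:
v(k, X) = -1 (v(k, X) = -1 + 0 = -1)
Y*v(3, -1) = 242*(-1) = -242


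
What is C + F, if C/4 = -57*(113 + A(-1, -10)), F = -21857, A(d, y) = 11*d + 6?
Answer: -46481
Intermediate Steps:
A(d, y) = 6 + 11*d
C = -24624 (C = 4*(-57*(113 + (6 + 11*(-1)))) = 4*(-57*(113 + (6 - 11))) = 4*(-57*(113 - 5)) = 4*(-57*108) = 4*(-6156) = -24624)
C + F = -24624 - 21857 = -46481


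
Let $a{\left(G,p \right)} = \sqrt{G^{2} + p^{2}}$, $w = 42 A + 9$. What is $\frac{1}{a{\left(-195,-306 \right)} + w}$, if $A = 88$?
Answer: $\frac{1235}{4531788} - \frac{\sqrt{14629}}{4531788} \approx 0.00024583$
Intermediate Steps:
$w = 3705$ ($w = 42 \cdot 88 + 9 = 3696 + 9 = 3705$)
$\frac{1}{a{\left(-195,-306 \right)} + w} = \frac{1}{\sqrt{\left(-195\right)^{2} + \left(-306\right)^{2}} + 3705} = \frac{1}{\sqrt{38025 + 93636} + 3705} = \frac{1}{\sqrt{131661} + 3705} = \frac{1}{3 \sqrt{14629} + 3705} = \frac{1}{3705 + 3 \sqrt{14629}}$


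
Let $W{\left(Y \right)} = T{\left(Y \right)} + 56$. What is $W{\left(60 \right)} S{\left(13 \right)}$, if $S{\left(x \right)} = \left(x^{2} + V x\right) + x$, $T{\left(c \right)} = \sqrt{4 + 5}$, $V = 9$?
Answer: $17641$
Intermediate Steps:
$T{\left(c \right)} = 3$ ($T{\left(c \right)} = \sqrt{9} = 3$)
$S{\left(x \right)} = x^{2} + 10 x$ ($S{\left(x \right)} = \left(x^{2} + 9 x\right) + x = x^{2} + 10 x$)
$W{\left(Y \right)} = 59$ ($W{\left(Y \right)} = 3 + 56 = 59$)
$W{\left(60 \right)} S{\left(13 \right)} = 59 \cdot 13 \left(10 + 13\right) = 59 \cdot 13 \cdot 23 = 59 \cdot 299 = 17641$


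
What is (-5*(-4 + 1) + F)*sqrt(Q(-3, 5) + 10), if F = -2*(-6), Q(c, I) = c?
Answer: 27*sqrt(7) ≈ 71.435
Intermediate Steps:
F = 12
(-5*(-4 + 1) + F)*sqrt(Q(-3, 5) + 10) = (-5*(-4 + 1) + 12)*sqrt(-3 + 10) = (-5*(-3) + 12)*sqrt(7) = (15 + 12)*sqrt(7) = 27*sqrt(7)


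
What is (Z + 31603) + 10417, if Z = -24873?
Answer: 17147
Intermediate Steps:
(Z + 31603) + 10417 = (-24873 + 31603) + 10417 = 6730 + 10417 = 17147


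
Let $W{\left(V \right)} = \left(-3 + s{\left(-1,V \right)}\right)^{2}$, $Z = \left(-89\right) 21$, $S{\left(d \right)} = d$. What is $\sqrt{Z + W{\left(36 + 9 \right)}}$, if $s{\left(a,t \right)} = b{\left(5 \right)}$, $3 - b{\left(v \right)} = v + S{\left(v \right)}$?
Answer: $i \sqrt{1769} \approx 42.06 i$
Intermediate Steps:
$b{\left(v \right)} = 3 - 2 v$ ($b{\left(v \right)} = 3 - \left(v + v\right) = 3 - 2 v$)
$Z = -1869$
$s{\left(a,t \right)} = -7$ ($s{\left(a,t \right)} = 3 - 10 = -7$)
$W{\left(V \right)} = 100$ ($W{\left(V \right)} = \left(-3 - 7\right)^{2} = \left(-10\right)^{2} = 100$)
$\sqrt{Z + W{\left(36 + 9 \right)}} = \sqrt{-1869 + 100} = \sqrt{-1769} = i \sqrt{1769}$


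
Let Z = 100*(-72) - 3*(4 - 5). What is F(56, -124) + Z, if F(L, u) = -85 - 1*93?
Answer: -7375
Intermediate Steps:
F(L, u) = -178 (F(L, u) = -85 - 93 = -178)
Z = -7197 (Z = -7200 - 3*(-1) = -7200 + 3 = -7197)
F(56, -124) + Z = -178 - 7197 = -7375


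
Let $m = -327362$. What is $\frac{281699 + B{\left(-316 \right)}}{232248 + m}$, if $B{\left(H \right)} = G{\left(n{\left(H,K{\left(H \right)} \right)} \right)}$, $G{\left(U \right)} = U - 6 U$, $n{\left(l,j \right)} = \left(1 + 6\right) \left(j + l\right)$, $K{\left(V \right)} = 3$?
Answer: $- \frac{146327}{47557} \approx -3.0769$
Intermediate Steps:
$n{\left(l,j \right)} = 7 j + 7 l$ ($n{\left(l,j \right)} = 7 \left(j + l\right) = 7 j + 7 l$)
$G{\left(U \right)} = - 5 U$
$B{\left(H \right)} = -105 - 35 H$ ($B{\left(H \right)} = - 5 \left(7 \cdot 3 + 7 H\right) = - 5 \left(21 + 7 H\right) = -105 - 35 H$)
$\frac{281699 + B{\left(-316 \right)}}{232248 + m} = \frac{281699 - -10955}{232248 - 327362} = \frac{281699 + \left(-105 + 11060\right)}{-95114} = \left(281699 + 10955\right) \left(- \frac{1}{95114}\right) = 292654 \left(- \frac{1}{95114}\right) = - \frac{146327}{47557}$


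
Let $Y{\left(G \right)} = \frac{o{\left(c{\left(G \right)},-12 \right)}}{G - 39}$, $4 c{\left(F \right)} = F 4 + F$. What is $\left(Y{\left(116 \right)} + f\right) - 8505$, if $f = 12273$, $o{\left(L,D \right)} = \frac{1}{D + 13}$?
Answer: $\frac{290137}{77} \approx 3768.0$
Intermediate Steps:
$c{\left(F \right)} = \frac{5 F}{4}$ ($c{\left(F \right)} = \frac{F 4 + F}{4} = \frac{4 F + F}{4} = \frac{5 F}{4}$)
$o{\left(L,D \right)} = \frac{1}{13 + D}$
$Y{\left(G \right)} = \frac{1}{-39 + G}$ ($Y{\left(G \right)} = \frac{1}{\left(13 - 12\right) \left(G - 39\right)} = \frac{1}{1 \left(-39 + G\right)} = 1 \frac{1}{-39 + G} = \frac{1}{-39 + G}$)
$\left(Y{\left(116 \right)} + f\right) - 8505 = \left(\frac{1}{-39 + 116} + 12273\right) - 8505 = \left(\frac{1}{77} + 12273\right) - 8505 = \frac{945022}{77} - 8505 = \frac{290137}{77}$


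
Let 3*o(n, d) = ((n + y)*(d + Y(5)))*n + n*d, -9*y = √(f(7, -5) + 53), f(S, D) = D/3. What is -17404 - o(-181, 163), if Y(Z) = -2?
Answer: -5297230/3 - 29141*√462/81 ≈ -1.7735e+6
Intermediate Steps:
f(S, D) = D/3 (f(S, D) = D*(⅓) = D/3)
y = -√462/27 (y = -√((⅓)*(-5) + 53)/9 = -√(-5/3 + 53)/9 = -√462/27 ≈ -0.79608)
o(n, d) = d*n/3 + n*(-2 + d)*(n - √462/27)/3 (o(n, d) = (((n - √462/27)*(d - 2))*n + n*d)/3 = (((n - √462/27)*(-2 + d))*n + d*n)/3 = (((-2 + d)*(n - √462/27))*n + d*n)/3 = (n*(-2 + d)*(n - √462/27) + d*n)/3 = (d*n + n*(-2 + d)*(n - √462/27))/3 = d*n/3 + n*(-2 + d)*(n - √462/27)/3)
-17404 - o(-181, 163) = -17404 - (-181)*(-54*(-181) + 2*√462 + 27*163 - 1*163*√462 + 27*163*(-181))/81 = -17404 - (-181)*(9774 + 2*√462 + 4401 - 163*√462 - 796581)/81 = -17404 - (-181)*(-782406 - 161*√462)/81 = -17404 - (5245018/3 + 29141*√462/81) = -17404 + (-5245018/3 - 29141*√462/81) = -5297230/3 - 29141*√462/81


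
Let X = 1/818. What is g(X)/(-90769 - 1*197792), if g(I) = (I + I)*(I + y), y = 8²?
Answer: -2493/4597216442 ≈ -5.4228e-7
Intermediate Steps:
y = 64
X = 1/818 ≈ 0.0012225
g(I) = 2*I*(64 + I) (g(I) = (I + I)*(I + 64) = (2*I)*(64 + I) = 2*I*(64 + I))
g(X)/(-90769 - 1*197792) = (2*(1/818)*(64 + 1/818))/(-90769 - 1*197792) = (2*(1/818)*(52353/818))/(-90769 - 197792) = (52353/334562)/(-288561) = (52353/334562)*(-1/288561) = -2493/4597216442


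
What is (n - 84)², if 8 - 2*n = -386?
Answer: 12769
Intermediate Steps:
n = 197 (n = 4 - ½*(-386) = 4 + 193 = 197)
(n - 84)² = (197 - 84)² = 113² = 12769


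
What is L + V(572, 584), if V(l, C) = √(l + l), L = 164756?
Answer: 164756 + 2*√286 ≈ 1.6479e+5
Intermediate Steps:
V(l, C) = √2*√l (V(l, C) = √(2*l) = √2*√l)
L + V(572, 584) = 164756 + √2*√572 = 164756 + √2*(2*√143) = 164756 + 2*√286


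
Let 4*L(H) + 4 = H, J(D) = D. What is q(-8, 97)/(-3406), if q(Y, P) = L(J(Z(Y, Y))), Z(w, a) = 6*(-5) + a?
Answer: 21/6812 ≈ 0.0030828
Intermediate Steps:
Z(w, a) = -30 + a
L(H) = -1 + H/4
q(Y, P) = -17/2 + Y/4 (q(Y, P) = -1 + (-30 + Y)/4 = -1 + (-15/2 + Y/4) = -17/2 + Y/4)
q(-8, 97)/(-3406) = (-17/2 + (¼)*(-8))/(-3406) = (-17/2 - 2)*(-1/3406) = -21/2*(-1/3406) = 21/6812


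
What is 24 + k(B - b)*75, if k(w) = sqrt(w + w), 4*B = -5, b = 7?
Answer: 24 + 75*I*sqrt(66)/2 ≈ 24.0 + 304.65*I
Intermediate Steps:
B = -5/4 (B = (1/4)*(-5) = -5/4 ≈ -1.2500)
k(w) = sqrt(2)*sqrt(w) (k(w) = sqrt(2*w) = sqrt(2)*sqrt(w))
24 + k(B - b)*75 = 24 + (sqrt(2)*sqrt(-5/4 - 1*7))*75 = 24 + (sqrt(2)*sqrt(-5/4 - 7))*75 = 24 + (sqrt(2)*sqrt(-33/4))*75 = 24 + (sqrt(2)*(I*sqrt(33)/2))*75 = 24 + (I*sqrt(66)/2)*75 = 24 + 75*I*sqrt(66)/2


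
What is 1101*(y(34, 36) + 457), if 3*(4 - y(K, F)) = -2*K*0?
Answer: 507561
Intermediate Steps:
y(K, F) = 4 (y(K, F) = 4 - (-2*K)*0/3 = 4 - ⅓*0 = 4 + 0 = 4)
1101*(y(34, 36) + 457) = 1101*(4 + 457) = 1101*461 = 507561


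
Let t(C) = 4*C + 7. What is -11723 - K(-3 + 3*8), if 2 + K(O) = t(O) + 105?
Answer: -11917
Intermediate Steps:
t(C) = 7 + 4*C
K(O) = 110 + 4*O (K(O) = -2 + ((7 + 4*O) + 105) = -2 + (112 + 4*O) = 110 + 4*O)
-11723 - K(-3 + 3*8) = -11723 - (110 + 4*(-3 + 3*8)) = -11723 - (110 + 4*(-3 + 24)) = -11723 - (110 + 4*21) = -11723 - (110 + 84) = -11723 - 1*194 = -11723 - 194 = -11917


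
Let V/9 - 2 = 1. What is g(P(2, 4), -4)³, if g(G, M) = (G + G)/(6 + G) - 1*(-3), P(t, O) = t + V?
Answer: 4330747/42875 ≈ 101.01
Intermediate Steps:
V = 27 (V = 18 + 9*1 = 18 + 9 = 27)
P(t, O) = 27 + t (P(t, O) = t + 27 = 27 + t)
g(G, M) = 3 + 2*G/(6 + G) (g(G, M) = (2*G)/(6 + G) + 3 = 2*G/(6 + G) + 3 = 3 + 2*G/(6 + G))
g(P(2, 4), -4)³ = ((18 + 5*(27 + 2))/(6 + (27 + 2)))³ = ((18 + 5*29)/(6 + 29))³ = ((18 + 145)/35)³ = ((1/35)*163)³ = (163/35)³ = 4330747/42875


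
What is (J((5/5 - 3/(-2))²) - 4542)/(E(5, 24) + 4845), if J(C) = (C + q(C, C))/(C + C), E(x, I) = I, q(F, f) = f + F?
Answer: -1009/1082 ≈ -0.93253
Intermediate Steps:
q(F, f) = F + f
J(C) = 3/2 (J(C) = (C + (C + C))/(C + C) = (C + 2*C)/((2*C)) = (3*C)*(1/(2*C)) = 3/2)
(J((5/5 - 3/(-2))²) - 4542)/(E(5, 24) + 4845) = (3/2 - 4542)/(24 + 4845) = -9081/2/4869 = -9081/2*1/4869 = -1009/1082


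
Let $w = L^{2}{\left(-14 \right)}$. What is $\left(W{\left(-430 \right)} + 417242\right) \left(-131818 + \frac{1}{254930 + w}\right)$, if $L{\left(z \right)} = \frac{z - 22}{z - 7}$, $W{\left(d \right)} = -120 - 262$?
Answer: $- \frac{343207665333705290}{6245857} \approx -5.495 \cdot 10^{10}$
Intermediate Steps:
$W{\left(d \right)} = -382$ ($W{\left(d \right)} = -120 - 262 = -382$)
$L{\left(z \right)} = \frac{-22 + z}{-7 + z}$
$w = \frac{144}{49}$ ($w = \left(\frac{-22 - 14}{-7 - 14}\right)^{2} = \left(\frac{1}{-21} \left(-36\right)\right)^{2} = \left(\left(- \frac{1}{21}\right) \left(-36\right)\right)^{2} = \left(\frac{12}{7}\right)^{2} = \frac{144}{49} \approx 2.9388$)
$\left(W{\left(-430 \right)} + 417242\right) \left(-131818 + \frac{1}{254930 + w}\right) = \left(-382 + 417242\right) \left(-131818 + \frac{1}{254930 + \frac{144}{49}}\right) = 416860 \left(-131818 + \frac{1}{\frac{12491714}{49}}\right) = 416860 \left(-131818 + \frac{49}{12491714}\right) = 416860 \left(- \frac{1646632756003}{12491714}\right) = - \frac{343207665333705290}{6245857}$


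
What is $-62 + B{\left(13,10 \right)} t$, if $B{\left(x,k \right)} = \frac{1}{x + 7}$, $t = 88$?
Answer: $- \frac{288}{5} \approx -57.6$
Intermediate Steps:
$B{\left(x,k \right)} = \frac{1}{7 + x}$
$-62 + B{\left(13,10 \right)} t = -62 + \frac{1}{7 + 13} \cdot 88 = -62 + \frac{1}{20} \cdot 88 = -62 + \frac{22}{5} = - \frac{288}{5}$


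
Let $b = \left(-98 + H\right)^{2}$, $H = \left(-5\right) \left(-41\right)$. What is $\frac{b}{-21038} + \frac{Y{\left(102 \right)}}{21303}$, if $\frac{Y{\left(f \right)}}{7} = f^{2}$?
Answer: $\frac{143139713}{49796946} \approx 2.8745$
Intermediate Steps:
$H = 205$
$b = 11449$ ($b = \left(-98 + 205\right)^{2} = 107^{2} = 11449$)
$Y{\left(f \right)} = 7 f^{2}$
$\frac{b}{-21038} + \frac{Y{\left(102 \right)}}{21303} = \frac{11449}{-21038} + \frac{7 \cdot 102^{2}}{21303} = 11449 \left(- \frac{1}{21038}\right) + 7 \cdot 10404 \cdot \frac{1}{21303} = - \frac{11449}{21038} + 72828 \cdot \frac{1}{21303} = - \frac{11449}{21038} + \frac{8092}{2367} = \frac{143139713}{49796946}$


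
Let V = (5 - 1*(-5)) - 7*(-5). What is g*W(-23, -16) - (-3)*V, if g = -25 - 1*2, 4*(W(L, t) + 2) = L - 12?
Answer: 1701/4 ≈ 425.25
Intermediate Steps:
W(L, t) = -5 + L/4 (W(L, t) = -2 + (L - 12)/4 = -2 + (-12 + L)/4 = -2 + (-3 + L/4) = -5 + L/4)
g = -27 (g = -25 - 2 = -27)
V = 45 (V = (5 + 5) + 35 = 10 + 35 = 45)
g*W(-23, -16) - (-3)*V = -27*(-5 + (1/4)*(-23)) - (-3)*45 = -27*(-5 - 23/4) - 1*(-135) = -27*(-43/4) + 135 = 1161/4 + 135 = 1701/4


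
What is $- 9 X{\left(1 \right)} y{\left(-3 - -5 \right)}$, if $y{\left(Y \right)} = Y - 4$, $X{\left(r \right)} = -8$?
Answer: $-144$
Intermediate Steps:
$y{\left(Y \right)} = -4 + Y$ ($y{\left(Y \right)} = Y - 4 = -4 + Y$)
$- 9 X{\left(1 \right)} y{\left(-3 - -5 \right)} = \left(-9\right) \left(-8\right) \left(-4 - -2\right) = 72 \left(-4 + \left(-3 + 5\right)\right) = 72 \left(-4 + 2\right) = 72 \left(-2\right) = -144$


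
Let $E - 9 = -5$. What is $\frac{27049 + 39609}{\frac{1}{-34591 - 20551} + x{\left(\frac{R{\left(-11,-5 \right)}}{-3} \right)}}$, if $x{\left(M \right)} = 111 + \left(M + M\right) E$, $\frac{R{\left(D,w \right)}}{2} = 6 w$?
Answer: $\frac{3675655436}{14943481} \approx 245.97$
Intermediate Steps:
$E = 4$ ($E = 9 - 5 = 4$)
$R{\left(D,w \right)} = 12 w$ ($R{\left(D,w \right)} = 2 \cdot 6 w = 12 w$)
$x{\left(M \right)} = 111 + 8 M$ ($x{\left(M \right)} = 111 + \left(M + M\right) 4 = 111 + 2 M 4 = 111 + 8 M$)
$\frac{27049 + 39609}{\frac{1}{-34591 - 20551} + x{\left(\frac{R{\left(-11,-5 \right)}}{-3} \right)}} = \frac{27049 + 39609}{\frac{1}{-34591 - 20551} + \left(111 + 8 \frac{12 \left(-5\right)}{-3}\right)} = \frac{66658}{\frac{1}{-55142} + \left(111 + 8 \left(\left(-60\right) \left(- \frac{1}{3}\right)\right)\right)} = \frac{66658}{- \frac{1}{55142} + \left(111 + 8 \cdot 20\right)} = \frac{66658}{- \frac{1}{55142} + \left(111 + 160\right)} = \frac{66658}{- \frac{1}{55142} + 271} = \frac{66658}{\frac{14943481}{55142}} = 66658 \cdot \frac{55142}{14943481} = \frac{3675655436}{14943481}$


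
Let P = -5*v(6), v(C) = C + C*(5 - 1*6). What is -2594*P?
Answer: 0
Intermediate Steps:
v(C) = 0 (v(C) = C + C*(5 - 6) = C + C*(-1) = C - C = 0)
P = 0 (P = -5*0 = 0)
-2594*P = -2594*0 = 0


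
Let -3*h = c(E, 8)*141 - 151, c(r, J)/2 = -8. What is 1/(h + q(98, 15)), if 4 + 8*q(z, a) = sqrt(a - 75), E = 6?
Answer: 115464/92583019 - 36*I*sqrt(15)/92583019 ≈ 0.0012471 - 1.506e-6*I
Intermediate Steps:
c(r, J) = -16 (c(r, J) = 2*(-8) = -16)
q(z, a) = -1/2 + sqrt(-75 + a)/8 (q(z, a) = -1/2 + sqrt(a - 75)/8 = -1/2 + sqrt(-75 + a)/8)
h = 2407/3 (h = -(-16*141 - 151)/3 = -(-2256 - 151)/3 = -1/3*(-2407) = 2407/3 ≈ 802.33)
1/(h + q(98, 15)) = 1/(2407/3 + (-1/2 + sqrt(-75 + 15)/8)) = 1/(2407/3 + (-1/2 + sqrt(-60)/8)) = 1/(2407/3 + (-1/2 + (2*I*sqrt(15))/8)) = 1/(2407/3 + (-1/2 + I*sqrt(15)/4)) = 1/(4811/6 + I*sqrt(15)/4)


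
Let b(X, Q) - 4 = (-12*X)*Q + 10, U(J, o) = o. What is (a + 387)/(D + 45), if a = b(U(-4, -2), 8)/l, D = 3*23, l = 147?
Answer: 3005/882 ≈ 3.4070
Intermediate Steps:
b(X, Q) = 14 - 12*Q*X (b(X, Q) = 4 + ((-12*X)*Q + 10) = 4 + (-12*Q*X + 10) = 4 + (10 - 12*Q*X) = 14 - 12*Q*X)
D = 69
a = 206/147 (a = (14 - 12*8*(-2))/147 = (14 + 192)*(1/147) = 206*(1/147) = 206/147 ≈ 1.4014)
(a + 387)/(D + 45) = (206/147 + 387)/(69 + 45) = (57095/147)/114 = (57095/147)*(1/114) = 3005/882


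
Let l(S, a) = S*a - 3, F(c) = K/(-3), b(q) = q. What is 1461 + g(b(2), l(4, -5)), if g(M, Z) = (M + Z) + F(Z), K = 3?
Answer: 1439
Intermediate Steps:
F(c) = -1 (F(c) = 3/(-3) = 3*(-⅓) = -1)
l(S, a) = -3 + S*a
g(M, Z) = -1 + M + Z (g(M, Z) = (M + Z) - 1 = -1 + M + Z)
1461 + g(b(2), l(4, -5)) = 1461 + (-1 + 2 + (-3 + 4*(-5))) = 1461 + (-1 + 2 + (-3 - 20)) = 1461 + (-1 + 2 - 23) = 1461 - 22 = 1439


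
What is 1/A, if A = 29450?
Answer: 1/29450 ≈ 3.3956e-5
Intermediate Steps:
1/A = 1/29450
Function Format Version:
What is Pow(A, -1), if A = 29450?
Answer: Rational(1, 29450) ≈ 3.3956e-5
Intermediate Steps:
Pow(A, -1) = Pow(29450, -1) = Rational(1, 29450)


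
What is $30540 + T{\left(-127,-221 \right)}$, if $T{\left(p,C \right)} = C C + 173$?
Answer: $79554$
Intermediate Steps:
$T{\left(p,C \right)} = 173 + C^{2}$ ($T{\left(p,C \right)} = C^{2} + 173 = 173 + C^{2}$)
$30540 + T{\left(-127,-221 \right)} = 30540 + \left(173 + \left(-221\right)^{2}\right) = 30540 + \left(173 + 48841\right) = 30540 + 49014 = 79554$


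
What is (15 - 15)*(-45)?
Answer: 0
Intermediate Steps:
(15 - 15)*(-45) = 0*(-45) = 0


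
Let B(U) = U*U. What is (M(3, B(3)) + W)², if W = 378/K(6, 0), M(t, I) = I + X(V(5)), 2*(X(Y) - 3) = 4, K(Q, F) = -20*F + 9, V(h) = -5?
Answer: 3136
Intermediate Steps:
B(U) = U²
K(Q, F) = 9 - 20*F
X(Y) = 5 (X(Y) = 3 + (½)*4 = 3 + 2 = 5)
M(t, I) = 5 + I (M(t, I) = I + 5 = 5 + I)
W = 42 (W = 378/(9 - 20*0) = 378/(9 + 0) = 378/9 = 378*(⅑) = 42)
(M(3, B(3)) + W)² = ((5 + 3²) + 42)² = ((5 + 9) + 42)² = (14 + 42)² = 56² = 3136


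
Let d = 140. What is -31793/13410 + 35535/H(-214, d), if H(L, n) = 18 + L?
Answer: -241377889/1314180 ≈ -183.67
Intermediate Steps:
-31793/13410 + 35535/H(-214, d) = -31793/13410 + 35535/(18 - 214) = -31793*1/13410 + 35535/(-196) = -31793/13410 + 35535*(-1/196) = -31793/13410 - 35535/196 = -241377889/1314180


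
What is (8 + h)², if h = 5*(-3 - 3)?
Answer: 484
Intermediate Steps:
h = -30 (h = 5*(-6) = -30)
(8 + h)² = (8 - 30)² = (-22)² = 484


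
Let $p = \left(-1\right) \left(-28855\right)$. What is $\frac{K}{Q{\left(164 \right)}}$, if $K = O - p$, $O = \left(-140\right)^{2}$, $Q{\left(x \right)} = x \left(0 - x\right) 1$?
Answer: $\frac{9255}{26896} \approx 0.3441$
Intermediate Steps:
$p = 28855$
$Q{\left(x \right)} = - x^{2}$ ($Q{\left(x \right)} = x - x 1 = x \left(- x\right) = - x^{2}$)
$O = 19600$
$K = -9255$ ($K = 19600 - 28855 = -9255$)
$\frac{K}{Q{\left(164 \right)}} = - \frac{9255}{\left(-1\right) 164^{2}} = - \frac{9255}{\left(-1\right) 26896} = - \frac{9255}{-26896} = \left(-9255\right) \left(- \frac{1}{26896}\right) = \frac{9255}{26896}$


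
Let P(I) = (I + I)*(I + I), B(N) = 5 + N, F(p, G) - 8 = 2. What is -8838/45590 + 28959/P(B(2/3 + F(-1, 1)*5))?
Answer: 5448117681/2542919020 ≈ 2.1425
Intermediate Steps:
F(p, G) = 10 (F(p, G) = 8 + 2 = 10)
P(I) = 4*I² (P(I) = (2*I)*(2*I) = 4*I²)
-8838/45590 + 28959/P(B(2/3 + F(-1, 1)*5)) = -8838/45590 + 28959/((4*(5 + (2/3 + 10*5))²)) = -8838*1/45590 + 28959/((4*(5 + (2*(⅓) + 50))²)) = -4419/22795 + 28959/((4*(5 + (⅔ + 50))²)) = -4419/22795 + 28959/((4*(5 + 152/3)²)) = -4419/22795 + 28959/((4*(167/3)²)) = -4419/22795 + 28959/((4*(27889/9))) = -4419/22795 + 28959/(111556/9) = -4419/22795 + 28959*(9/111556) = -4419/22795 + 260631/111556 = 5448117681/2542919020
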